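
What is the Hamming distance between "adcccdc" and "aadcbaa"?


Comparing "adcccdc" and "aadcbaa" position by position:
  Position 0: 'a' vs 'a' => same
  Position 1: 'd' vs 'a' => differ
  Position 2: 'c' vs 'd' => differ
  Position 3: 'c' vs 'c' => same
  Position 4: 'c' vs 'b' => differ
  Position 5: 'd' vs 'a' => differ
  Position 6: 'c' vs 'a' => differ
Total differences (Hamming distance): 5

5


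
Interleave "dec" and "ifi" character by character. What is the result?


Interleaving "dec" and "ifi":
  Position 0: 'd' from first, 'i' from second => "di"
  Position 1: 'e' from first, 'f' from second => "ef"
  Position 2: 'c' from first, 'i' from second => "ci"
Result: diefci

diefci


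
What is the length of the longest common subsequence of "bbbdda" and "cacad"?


LCS of "bbbdda" and "cacad"
DP table:
           c    a    c    a    d
      0    0    0    0    0    0
  b   0    0    0    0    0    0
  b   0    0    0    0    0    0
  b   0    0    0    0    0    0
  d   0    0    0    0    0    1
  d   0    0    0    0    0    1
  a   0    0    1    1    1    1
LCS length = dp[6][5] = 1

1


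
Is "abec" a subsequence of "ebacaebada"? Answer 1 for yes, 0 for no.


Check if "abec" is a subsequence of "ebacaebada"
Greedy scan:
  Position 0 ('e'): no match needed
  Position 1 ('b'): no match needed
  Position 2 ('a'): matches sub[0] = 'a'
  Position 3 ('c'): no match needed
  Position 4 ('a'): no match needed
  Position 5 ('e'): no match needed
  Position 6 ('b'): matches sub[1] = 'b'
  Position 7 ('a'): no match needed
  Position 8 ('d'): no match needed
  Position 9 ('a'): no match needed
Only matched 2/4 characters => not a subsequence

0


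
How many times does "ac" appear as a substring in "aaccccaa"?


Searching for "ac" in "aaccccaa"
Scanning each position:
  Position 0: "aa" => no
  Position 1: "ac" => MATCH
  Position 2: "cc" => no
  Position 3: "cc" => no
  Position 4: "cc" => no
  Position 5: "ca" => no
  Position 6: "aa" => no
Total occurrences: 1

1


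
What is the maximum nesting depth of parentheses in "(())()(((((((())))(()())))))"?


Input: "(())()(((((((())))(()())))))"
Tracking depth:
  Position 0 '(': depth becomes 1
  Position 1 '(': depth becomes 2
  Position 2 ')': depth becomes 1
  Position 3 ')': depth becomes 0
  Position 4 '(': depth becomes 1
  Position 5 ')': depth becomes 0
  Position 6 '(': depth becomes 1
  Position 7 '(': depth becomes 2
  Position 8 '(': depth becomes 3
  Position 9 '(': depth becomes 4
  Position 10 '(': depth becomes 5
  Position 11 '(': depth becomes 6
  Position 12 '(': depth becomes 7
  Position 13 '(': depth becomes 8
  Position 14 ')': depth becomes 7
  Position 15 ')': depth becomes 6
  Position 16 ')': depth becomes 5
  Position 17 ')': depth becomes 4
  Position 18 '(': depth becomes 5
  Position 19 '(': depth becomes 6
  Position 20 ')': depth becomes 5
  Position 21 '(': depth becomes 6
  Position 22 ')': depth becomes 5
  Position 23 ')': depth becomes 4
  Position 24 ')': depth becomes 3
  Position 25 ')': depth becomes 2
  Position 26 ')': depth becomes 1
  Position 27 ')': depth becomes 0
Maximum depth reached: 8

8


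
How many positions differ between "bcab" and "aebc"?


Comparing "bcab" and "aebc" position by position:
  Position 0: 'b' vs 'a' => DIFFER
  Position 1: 'c' vs 'e' => DIFFER
  Position 2: 'a' vs 'b' => DIFFER
  Position 3: 'b' vs 'c' => DIFFER
Positions that differ: 4

4


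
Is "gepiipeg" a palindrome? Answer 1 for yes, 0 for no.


Input: gepiipeg
Reversed: gepiipeg
  Compare pos 0 ('g') with pos 7 ('g'): match
  Compare pos 1 ('e') with pos 6 ('e'): match
  Compare pos 2 ('p') with pos 5 ('p'): match
  Compare pos 3 ('i') with pos 4 ('i'): match
Result: palindrome

1


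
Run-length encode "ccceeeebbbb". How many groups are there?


Input: ccceeeebbbb
Scanning for consecutive runs:
  Group 1: 'c' x 3 (positions 0-2)
  Group 2: 'e' x 4 (positions 3-6)
  Group 3: 'b' x 4 (positions 7-10)
Total groups: 3

3


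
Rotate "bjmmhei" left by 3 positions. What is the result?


Input: "bjmmhei", rotate left by 3
First 3 characters: "bjm"
Remaining characters: "mhei"
Concatenate remaining + first: "mhei" + "bjm" = "mheibjm"

mheibjm


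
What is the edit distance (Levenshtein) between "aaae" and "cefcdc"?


Computing edit distance: "aaae" -> "cefcdc"
DP table:
           c    e    f    c    d    c
      0    1    2    3    4    5    6
  a   1    1    2    3    4    5    6
  a   2    2    2    3    4    5    6
  a   3    3    3    3    4    5    6
  e   4    4    3    4    4    5    6
Edit distance = dp[4][6] = 6

6


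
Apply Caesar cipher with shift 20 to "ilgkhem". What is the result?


Caesar cipher: shift "ilgkhem" by 20
  'i' (pos 8) + 20 = pos 2 = 'c'
  'l' (pos 11) + 20 = pos 5 = 'f'
  'g' (pos 6) + 20 = pos 0 = 'a'
  'k' (pos 10) + 20 = pos 4 = 'e'
  'h' (pos 7) + 20 = pos 1 = 'b'
  'e' (pos 4) + 20 = pos 24 = 'y'
  'm' (pos 12) + 20 = pos 6 = 'g'
Result: cfaebyg

cfaebyg


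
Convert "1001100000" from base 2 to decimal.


Input: "1001100000" in base 2
Positional expansion:
  Digit '1' (value 1) x 2^9 = 512
  Digit '0' (value 0) x 2^8 = 0
  Digit '0' (value 0) x 2^7 = 0
  Digit '1' (value 1) x 2^6 = 64
  Digit '1' (value 1) x 2^5 = 32
  Digit '0' (value 0) x 2^4 = 0
  Digit '0' (value 0) x 2^3 = 0
  Digit '0' (value 0) x 2^2 = 0
  Digit '0' (value 0) x 2^1 = 0
  Digit '0' (value 0) x 2^0 = 0
Sum = 608

608


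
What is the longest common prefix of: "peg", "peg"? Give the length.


Words: peg, peg
  Position 0: all 'p' => match
  Position 1: all 'e' => match
  Position 2: all 'g' => match
LCP = "peg" (length 3)

3


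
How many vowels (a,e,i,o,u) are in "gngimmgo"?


Input: gngimmgo
Checking each character:
  'g' at position 0: consonant
  'n' at position 1: consonant
  'g' at position 2: consonant
  'i' at position 3: vowel (running total: 1)
  'm' at position 4: consonant
  'm' at position 5: consonant
  'g' at position 6: consonant
  'o' at position 7: vowel (running total: 2)
Total vowels: 2

2


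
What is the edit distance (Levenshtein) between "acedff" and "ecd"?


Computing edit distance: "acedff" -> "ecd"
DP table:
           e    c    d
      0    1    2    3
  a   1    1    2    3
  c   2    2    1    2
  e   3    2    2    2
  d   4    3    3    2
  f   5    4    4    3
  f   6    5    5    4
Edit distance = dp[6][3] = 4

4


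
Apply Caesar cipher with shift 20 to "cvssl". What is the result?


Caesar cipher: shift "cvssl" by 20
  'c' (pos 2) + 20 = pos 22 = 'w'
  'v' (pos 21) + 20 = pos 15 = 'p'
  's' (pos 18) + 20 = pos 12 = 'm'
  's' (pos 18) + 20 = pos 12 = 'm'
  'l' (pos 11) + 20 = pos 5 = 'f'
Result: wpmmf

wpmmf


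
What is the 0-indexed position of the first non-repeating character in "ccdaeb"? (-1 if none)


Input: ccdaeb
Character frequencies:
  'a': 1
  'b': 1
  'c': 2
  'd': 1
  'e': 1
Scanning left to right for freq == 1:
  Position 0 ('c'): freq=2, skip
  Position 1 ('c'): freq=2, skip
  Position 2 ('d'): unique! => answer = 2

2


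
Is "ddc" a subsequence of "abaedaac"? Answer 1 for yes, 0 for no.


Check if "ddc" is a subsequence of "abaedaac"
Greedy scan:
  Position 0 ('a'): no match needed
  Position 1 ('b'): no match needed
  Position 2 ('a'): no match needed
  Position 3 ('e'): no match needed
  Position 4 ('d'): matches sub[0] = 'd'
  Position 5 ('a'): no match needed
  Position 6 ('a'): no match needed
  Position 7 ('c'): no match needed
Only matched 1/3 characters => not a subsequence

0


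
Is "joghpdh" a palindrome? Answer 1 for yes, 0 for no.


Input: joghpdh
Reversed: hdphgoj
  Compare pos 0 ('j') with pos 6 ('h'): MISMATCH
  Compare pos 1 ('o') with pos 5 ('d'): MISMATCH
  Compare pos 2 ('g') with pos 4 ('p'): MISMATCH
Result: not a palindrome

0


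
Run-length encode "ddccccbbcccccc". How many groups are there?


Input: ddccccbbcccccc
Scanning for consecutive runs:
  Group 1: 'd' x 2 (positions 0-1)
  Group 2: 'c' x 4 (positions 2-5)
  Group 3: 'b' x 2 (positions 6-7)
  Group 4: 'c' x 6 (positions 8-13)
Total groups: 4

4


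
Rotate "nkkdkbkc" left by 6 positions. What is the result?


Input: "nkkdkbkc", rotate left by 6
First 6 characters: "nkkdkb"
Remaining characters: "kc"
Concatenate remaining + first: "kc" + "nkkdkb" = "kcnkkdkb"

kcnkkdkb


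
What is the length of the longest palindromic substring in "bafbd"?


Input: "bafbd"
Checking substrings for palindromes:
  No multi-char palindromic substrings found
Longest palindromic substring: "b" with length 1

1


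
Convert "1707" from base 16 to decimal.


Input: "1707" in base 16
Positional expansion:
  Digit '1' (value 1) x 16^3 = 4096
  Digit '7' (value 7) x 16^2 = 1792
  Digit '0' (value 0) x 16^1 = 0
  Digit '7' (value 7) x 16^0 = 7
Sum = 5895

5895


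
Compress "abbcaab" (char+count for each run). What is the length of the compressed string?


Input: abbcaab
Runs:
  'a' x 1 => "a1"
  'b' x 2 => "b2"
  'c' x 1 => "c1"
  'a' x 2 => "a2"
  'b' x 1 => "b1"
Compressed: "a1b2c1a2b1"
Compressed length: 10

10


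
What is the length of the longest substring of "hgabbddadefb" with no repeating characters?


Input: "hgabbddadefb"
Sliding window (track last position of each char):
  Position 0 ('h'): window [0,0] length 1 -- new best
  Position 1 ('g'): window [0,1] length 2 -- new best
  Position 2 ('a'): window [0,2] length 3 -- new best
  Position 3 ('b'): window [0,3] length 4 -- new best
  Position 4 ('b'): repeat (last at 3), move window start to 4
  Position 4 ('b'): window [4,4] length 1
  Position 5 ('d'): window [4,5] length 2
  Position 6 ('d'): repeat (last at 5), move window start to 6
  Position 6 ('d'): window [6,6] length 1
  Position 7 ('a'): window [6,7] length 2
  Position 8 ('d'): repeat (last at 6), move window start to 7
  Position 8 ('d'): window [7,8] length 2
  Position 9 ('e'): window [7,9] length 3
  Position 10 ('f'): window [7,10] length 4
  Position 11 ('b'): window [7,11] length 5 -- new best
Longest substring with no repeats: "adefb" with length 5

5


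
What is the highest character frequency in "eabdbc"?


Input: eabdbc
Character counts:
  'a': 1
  'b': 2
  'c': 1
  'd': 1
  'e': 1
Maximum frequency: 2

2


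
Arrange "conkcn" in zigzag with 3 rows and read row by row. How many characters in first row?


Zigzag "conkcn" into 3 rows:
Placing characters:
  'c' => row 0
  'o' => row 1
  'n' => row 2
  'k' => row 1
  'c' => row 0
  'n' => row 1
Rows:
  Row 0: "cc"
  Row 1: "okn"
  Row 2: "n"
First row length: 2

2


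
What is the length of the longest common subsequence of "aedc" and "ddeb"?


LCS of "aedc" and "ddeb"
DP table:
           d    d    e    b
      0    0    0    0    0
  a   0    0    0    0    0
  e   0    0    0    1    1
  d   0    1    1    1    1
  c   0    1    1    1    1
LCS length = dp[4][4] = 1

1


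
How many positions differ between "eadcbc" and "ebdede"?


Comparing "eadcbc" and "ebdede" position by position:
  Position 0: 'e' vs 'e' => same
  Position 1: 'a' vs 'b' => DIFFER
  Position 2: 'd' vs 'd' => same
  Position 3: 'c' vs 'e' => DIFFER
  Position 4: 'b' vs 'd' => DIFFER
  Position 5: 'c' vs 'e' => DIFFER
Positions that differ: 4

4


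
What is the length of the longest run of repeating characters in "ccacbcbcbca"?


Input: "ccacbcbcbca"
Scanning for longest run:
  Position 1 ('c'): continues run of 'c', length=2
  Position 2 ('a'): new char, reset run to 1
  Position 3 ('c'): new char, reset run to 1
  Position 4 ('b'): new char, reset run to 1
  Position 5 ('c'): new char, reset run to 1
  Position 6 ('b'): new char, reset run to 1
  Position 7 ('c'): new char, reset run to 1
  Position 8 ('b'): new char, reset run to 1
  Position 9 ('c'): new char, reset run to 1
  Position 10 ('a'): new char, reset run to 1
Longest run: 'c' with length 2

2


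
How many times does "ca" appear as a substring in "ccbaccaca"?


Searching for "ca" in "ccbaccaca"
Scanning each position:
  Position 0: "cc" => no
  Position 1: "cb" => no
  Position 2: "ba" => no
  Position 3: "ac" => no
  Position 4: "cc" => no
  Position 5: "ca" => MATCH
  Position 6: "ac" => no
  Position 7: "ca" => MATCH
Total occurrences: 2

2


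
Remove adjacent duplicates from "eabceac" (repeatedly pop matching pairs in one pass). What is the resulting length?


Input: eabceac
Stack-based adjacent duplicate removal:
  Read 'e': push. Stack: e
  Read 'a': push. Stack: ea
  Read 'b': push. Stack: eab
  Read 'c': push. Stack: eabc
  Read 'e': push. Stack: eabce
  Read 'a': push. Stack: eabcea
  Read 'c': push. Stack: eabceac
Final stack: "eabceac" (length 7)

7


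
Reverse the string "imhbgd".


Input: imhbgd
Reading characters right to left:
  Position 5: 'd'
  Position 4: 'g'
  Position 3: 'b'
  Position 2: 'h'
  Position 1: 'm'
  Position 0: 'i'
Reversed: dgbhmi

dgbhmi


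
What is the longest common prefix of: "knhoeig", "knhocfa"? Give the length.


Words: knhoeig, knhocfa
  Position 0: all 'k' => match
  Position 1: all 'n' => match
  Position 2: all 'h' => match
  Position 3: all 'o' => match
  Position 4: ('e', 'c') => mismatch, stop
LCP = "knho" (length 4)

4


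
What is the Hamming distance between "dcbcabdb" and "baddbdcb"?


Comparing "dcbcabdb" and "baddbdcb" position by position:
  Position 0: 'd' vs 'b' => differ
  Position 1: 'c' vs 'a' => differ
  Position 2: 'b' vs 'd' => differ
  Position 3: 'c' vs 'd' => differ
  Position 4: 'a' vs 'b' => differ
  Position 5: 'b' vs 'd' => differ
  Position 6: 'd' vs 'c' => differ
  Position 7: 'b' vs 'b' => same
Total differences (Hamming distance): 7

7


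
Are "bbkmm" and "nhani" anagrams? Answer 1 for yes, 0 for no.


Strings: "bbkmm", "nhani"
Sorted first:  bbkmm
Sorted second: ahinn
Differ at position 0: 'b' vs 'a' => not anagrams

0


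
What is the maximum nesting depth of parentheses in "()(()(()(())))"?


Input: "()(()(()(())))"
Tracking depth:
  Position 0 '(': depth becomes 1
  Position 1 ')': depth becomes 0
  Position 2 '(': depth becomes 1
  Position 3 '(': depth becomes 2
  Position 4 ')': depth becomes 1
  Position 5 '(': depth becomes 2
  Position 6 '(': depth becomes 3
  Position 7 ')': depth becomes 2
  Position 8 '(': depth becomes 3
  Position 9 '(': depth becomes 4
  Position 10 ')': depth becomes 3
  Position 11 ')': depth becomes 2
  Position 12 ')': depth becomes 1
  Position 13 ')': depth becomes 0
Maximum depth reached: 4

4


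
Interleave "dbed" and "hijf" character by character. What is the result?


Interleaving "dbed" and "hijf":
  Position 0: 'd' from first, 'h' from second => "dh"
  Position 1: 'b' from first, 'i' from second => "bi"
  Position 2: 'e' from first, 'j' from second => "ej"
  Position 3: 'd' from first, 'f' from second => "df"
Result: dhbiejdf

dhbiejdf


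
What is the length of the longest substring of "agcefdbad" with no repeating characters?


Input: "agcefdbad"
Sliding window (track last position of each char):
  Position 0 ('a'): window [0,0] length 1 -- new best
  Position 1 ('g'): window [0,1] length 2 -- new best
  Position 2 ('c'): window [0,2] length 3 -- new best
  Position 3 ('e'): window [0,3] length 4 -- new best
  Position 4 ('f'): window [0,4] length 5 -- new best
  Position 5 ('d'): window [0,5] length 6 -- new best
  Position 6 ('b'): window [0,6] length 7 -- new best
  Position 7 ('a'): repeat (last at 0), move window start to 1
  Position 7 ('a'): window [1,7] length 7
  Position 8 ('d'): repeat (last at 5), move window start to 6
  Position 8 ('d'): window [6,8] length 3
Longest substring with no repeats: "agcefdb" with length 7

7


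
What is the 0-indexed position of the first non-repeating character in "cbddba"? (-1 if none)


Input: cbddba
Character frequencies:
  'a': 1
  'b': 2
  'c': 1
  'd': 2
Scanning left to right for freq == 1:
  Position 0 ('c'): unique! => answer = 0

0


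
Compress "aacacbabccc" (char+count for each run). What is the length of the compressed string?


Input: aacacbabccc
Runs:
  'a' x 2 => "a2"
  'c' x 1 => "c1"
  'a' x 1 => "a1"
  'c' x 1 => "c1"
  'b' x 1 => "b1"
  'a' x 1 => "a1"
  'b' x 1 => "b1"
  'c' x 3 => "c3"
Compressed: "a2c1a1c1b1a1b1c3"
Compressed length: 16

16


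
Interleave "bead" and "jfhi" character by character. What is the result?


Interleaving "bead" and "jfhi":
  Position 0: 'b' from first, 'j' from second => "bj"
  Position 1: 'e' from first, 'f' from second => "ef"
  Position 2: 'a' from first, 'h' from second => "ah"
  Position 3: 'd' from first, 'i' from second => "di"
Result: bjefahdi

bjefahdi


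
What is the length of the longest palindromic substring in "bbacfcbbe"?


Input: "bbacfcbbe"
Checking substrings for palindromes:
  [3:6] "cfc" (len 3) => palindrome
  [0:2] "bb" (len 2) => palindrome
  [6:8] "bb" (len 2) => palindrome
Longest palindromic substring: "cfc" with length 3

3


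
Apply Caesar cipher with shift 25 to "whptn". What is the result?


Caesar cipher: shift "whptn" by 25
  'w' (pos 22) + 25 = pos 21 = 'v'
  'h' (pos 7) + 25 = pos 6 = 'g'
  'p' (pos 15) + 25 = pos 14 = 'o'
  't' (pos 19) + 25 = pos 18 = 's'
  'n' (pos 13) + 25 = pos 12 = 'm'
Result: vgosm

vgosm


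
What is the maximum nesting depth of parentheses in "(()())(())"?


Input: "(()())(())"
Tracking depth:
  Position 0 '(': depth becomes 1
  Position 1 '(': depth becomes 2
  Position 2 ')': depth becomes 1
  Position 3 '(': depth becomes 2
  Position 4 ')': depth becomes 1
  Position 5 ')': depth becomes 0
  Position 6 '(': depth becomes 1
  Position 7 '(': depth becomes 2
  Position 8 ')': depth becomes 1
  Position 9 ')': depth becomes 0
Maximum depth reached: 2

2


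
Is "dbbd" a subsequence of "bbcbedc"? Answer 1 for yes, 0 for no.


Check if "dbbd" is a subsequence of "bbcbedc"
Greedy scan:
  Position 0 ('b'): no match needed
  Position 1 ('b'): no match needed
  Position 2 ('c'): no match needed
  Position 3 ('b'): no match needed
  Position 4 ('e'): no match needed
  Position 5 ('d'): matches sub[0] = 'd'
  Position 6 ('c'): no match needed
Only matched 1/4 characters => not a subsequence

0


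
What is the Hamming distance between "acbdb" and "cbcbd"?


Comparing "acbdb" and "cbcbd" position by position:
  Position 0: 'a' vs 'c' => differ
  Position 1: 'c' vs 'b' => differ
  Position 2: 'b' vs 'c' => differ
  Position 3: 'd' vs 'b' => differ
  Position 4: 'b' vs 'd' => differ
Total differences (Hamming distance): 5

5


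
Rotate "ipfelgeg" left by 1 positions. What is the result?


Input: "ipfelgeg", rotate left by 1
First 1 characters: "i"
Remaining characters: "pfelgeg"
Concatenate remaining + first: "pfelgeg" + "i" = "pfelgegi"

pfelgegi


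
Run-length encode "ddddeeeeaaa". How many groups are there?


Input: ddddeeeeaaa
Scanning for consecutive runs:
  Group 1: 'd' x 4 (positions 0-3)
  Group 2: 'e' x 4 (positions 4-7)
  Group 3: 'a' x 3 (positions 8-10)
Total groups: 3

3


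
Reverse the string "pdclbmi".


Input: pdclbmi
Reading characters right to left:
  Position 6: 'i'
  Position 5: 'm'
  Position 4: 'b'
  Position 3: 'l'
  Position 2: 'c'
  Position 1: 'd'
  Position 0: 'p'
Reversed: imblcdp

imblcdp


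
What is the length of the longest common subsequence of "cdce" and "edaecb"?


LCS of "cdce" and "edaecb"
DP table:
           e    d    a    e    c    b
      0    0    0    0    0    0    0
  c   0    0    0    0    0    1    1
  d   0    0    1    1    1    1    1
  c   0    0    1    1    1    2    2
  e   0    1    1    1    2    2    2
LCS length = dp[4][6] = 2

2


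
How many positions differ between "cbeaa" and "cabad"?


Comparing "cbeaa" and "cabad" position by position:
  Position 0: 'c' vs 'c' => same
  Position 1: 'b' vs 'a' => DIFFER
  Position 2: 'e' vs 'b' => DIFFER
  Position 3: 'a' vs 'a' => same
  Position 4: 'a' vs 'd' => DIFFER
Positions that differ: 3

3


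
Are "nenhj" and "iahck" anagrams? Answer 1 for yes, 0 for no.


Strings: "nenhj", "iahck"
Sorted first:  ehjnn
Sorted second: achik
Differ at position 0: 'e' vs 'a' => not anagrams

0


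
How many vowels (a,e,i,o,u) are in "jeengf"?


Input: jeengf
Checking each character:
  'j' at position 0: consonant
  'e' at position 1: vowel (running total: 1)
  'e' at position 2: vowel (running total: 2)
  'n' at position 3: consonant
  'g' at position 4: consonant
  'f' at position 5: consonant
Total vowels: 2

2


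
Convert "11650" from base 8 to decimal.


Input: "11650" in base 8
Positional expansion:
  Digit '1' (value 1) x 8^4 = 4096
  Digit '1' (value 1) x 8^3 = 512
  Digit '6' (value 6) x 8^2 = 384
  Digit '5' (value 5) x 8^1 = 40
  Digit '0' (value 0) x 8^0 = 0
Sum = 5032

5032


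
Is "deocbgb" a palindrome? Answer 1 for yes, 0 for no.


Input: deocbgb
Reversed: bgbcoed
  Compare pos 0 ('d') with pos 6 ('b'): MISMATCH
  Compare pos 1 ('e') with pos 5 ('g'): MISMATCH
  Compare pos 2 ('o') with pos 4 ('b'): MISMATCH
Result: not a palindrome

0


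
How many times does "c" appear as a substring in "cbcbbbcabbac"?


Searching for "c" in "cbcbbbcabbac"
Scanning each position:
  Position 0: "c" => MATCH
  Position 1: "b" => no
  Position 2: "c" => MATCH
  Position 3: "b" => no
  Position 4: "b" => no
  Position 5: "b" => no
  Position 6: "c" => MATCH
  Position 7: "a" => no
  Position 8: "b" => no
  Position 9: "b" => no
  Position 10: "a" => no
  Position 11: "c" => MATCH
Total occurrences: 4

4


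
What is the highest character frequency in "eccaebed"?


Input: eccaebed
Character counts:
  'a': 1
  'b': 1
  'c': 2
  'd': 1
  'e': 3
Maximum frequency: 3

3


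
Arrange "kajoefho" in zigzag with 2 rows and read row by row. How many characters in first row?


Zigzag "kajoefho" into 2 rows:
Placing characters:
  'k' => row 0
  'a' => row 1
  'j' => row 0
  'o' => row 1
  'e' => row 0
  'f' => row 1
  'h' => row 0
  'o' => row 1
Rows:
  Row 0: "kjeh"
  Row 1: "aofo"
First row length: 4

4


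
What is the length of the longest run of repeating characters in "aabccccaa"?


Input: "aabccccaa"
Scanning for longest run:
  Position 1 ('a'): continues run of 'a', length=2
  Position 2 ('b'): new char, reset run to 1
  Position 3 ('c'): new char, reset run to 1
  Position 4 ('c'): continues run of 'c', length=2
  Position 5 ('c'): continues run of 'c', length=3
  Position 6 ('c'): continues run of 'c', length=4
  Position 7 ('a'): new char, reset run to 1
  Position 8 ('a'): continues run of 'a', length=2
Longest run: 'c' with length 4

4


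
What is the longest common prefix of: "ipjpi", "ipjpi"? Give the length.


Words: ipjpi, ipjpi
  Position 0: all 'i' => match
  Position 1: all 'p' => match
  Position 2: all 'j' => match
  Position 3: all 'p' => match
  Position 4: all 'i' => match
LCP = "ipjpi" (length 5)

5


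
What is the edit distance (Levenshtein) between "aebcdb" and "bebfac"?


Computing edit distance: "aebcdb" -> "bebfac"
DP table:
           b    e    b    f    a    c
      0    1    2    3    4    5    6
  a   1    1    2    3    4    4    5
  e   2    2    1    2    3    4    5
  b   3    2    2    1    2    3    4
  c   4    3    3    2    2    3    3
  d   5    4    4    3    3    3    4
  b   6    5    5    4    4    4    4
Edit distance = dp[6][6] = 4

4


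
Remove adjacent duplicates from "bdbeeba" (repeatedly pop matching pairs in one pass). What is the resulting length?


Input: bdbeeba
Stack-based adjacent duplicate removal:
  Read 'b': push. Stack: b
  Read 'd': push. Stack: bd
  Read 'b': push. Stack: bdb
  Read 'e': push. Stack: bdbe
  Read 'e': matches stack top 'e' => pop. Stack: bdb
  Read 'b': matches stack top 'b' => pop. Stack: bd
  Read 'a': push. Stack: bda
Final stack: "bda" (length 3)

3


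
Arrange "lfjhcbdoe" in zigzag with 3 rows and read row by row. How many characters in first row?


Zigzag "lfjhcbdoe" into 3 rows:
Placing characters:
  'l' => row 0
  'f' => row 1
  'j' => row 2
  'h' => row 1
  'c' => row 0
  'b' => row 1
  'd' => row 2
  'o' => row 1
  'e' => row 0
Rows:
  Row 0: "lce"
  Row 1: "fhbo"
  Row 2: "jd"
First row length: 3

3


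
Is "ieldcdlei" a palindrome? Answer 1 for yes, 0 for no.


Input: ieldcdlei
Reversed: ieldcdlei
  Compare pos 0 ('i') with pos 8 ('i'): match
  Compare pos 1 ('e') with pos 7 ('e'): match
  Compare pos 2 ('l') with pos 6 ('l'): match
  Compare pos 3 ('d') with pos 5 ('d'): match
Result: palindrome

1


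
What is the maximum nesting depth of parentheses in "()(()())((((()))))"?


Input: "()(()())((((()))))"
Tracking depth:
  Position 0 '(': depth becomes 1
  Position 1 ')': depth becomes 0
  Position 2 '(': depth becomes 1
  Position 3 '(': depth becomes 2
  Position 4 ')': depth becomes 1
  Position 5 '(': depth becomes 2
  Position 6 ')': depth becomes 1
  Position 7 ')': depth becomes 0
  Position 8 '(': depth becomes 1
  Position 9 '(': depth becomes 2
  Position 10 '(': depth becomes 3
  Position 11 '(': depth becomes 4
  Position 12 '(': depth becomes 5
  Position 13 ')': depth becomes 4
  Position 14 ')': depth becomes 3
  Position 15 ')': depth becomes 2
  Position 16 ')': depth becomes 1
  Position 17 ')': depth becomes 0
Maximum depth reached: 5

5


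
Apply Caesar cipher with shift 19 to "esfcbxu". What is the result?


Caesar cipher: shift "esfcbxu" by 19
  'e' (pos 4) + 19 = pos 23 = 'x'
  's' (pos 18) + 19 = pos 11 = 'l'
  'f' (pos 5) + 19 = pos 24 = 'y'
  'c' (pos 2) + 19 = pos 21 = 'v'
  'b' (pos 1) + 19 = pos 20 = 'u'
  'x' (pos 23) + 19 = pos 16 = 'q'
  'u' (pos 20) + 19 = pos 13 = 'n'
Result: xlyvuqn

xlyvuqn


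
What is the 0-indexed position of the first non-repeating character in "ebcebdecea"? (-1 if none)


Input: ebcebdecea
Character frequencies:
  'a': 1
  'b': 2
  'c': 2
  'd': 1
  'e': 4
Scanning left to right for freq == 1:
  Position 0 ('e'): freq=4, skip
  Position 1 ('b'): freq=2, skip
  Position 2 ('c'): freq=2, skip
  Position 3 ('e'): freq=4, skip
  Position 4 ('b'): freq=2, skip
  Position 5 ('d'): unique! => answer = 5

5


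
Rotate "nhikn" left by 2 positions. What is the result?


Input: "nhikn", rotate left by 2
First 2 characters: "nh"
Remaining characters: "ikn"
Concatenate remaining + first: "ikn" + "nh" = "iknnh"

iknnh


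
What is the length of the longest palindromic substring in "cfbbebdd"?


Input: "cfbbebdd"
Checking substrings for palindromes:
  [3:6] "beb" (len 3) => palindrome
  [2:4] "bb" (len 2) => palindrome
  [6:8] "dd" (len 2) => palindrome
Longest palindromic substring: "beb" with length 3

3


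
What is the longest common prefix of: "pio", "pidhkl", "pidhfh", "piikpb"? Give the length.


Words: pio, pidhkl, pidhfh, piikpb
  Position 0: all 'p' => match
  Position 1: all 'i' => match
  Position 2: ('o', 'd', 'd', 'i') => mismatch, stop
LCP = "pi" (length 2)

2


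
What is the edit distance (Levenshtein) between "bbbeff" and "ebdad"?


Computing edit distance: "bbbeff" -> "ebdad"
DP table:
           e    b    d    a    d
      0    1    2    3    4    5
  b   1    1    1    2    3    4
  b   2    2    1    2    3    4
  b   3    3    2    2    3    4
  e   4    3    3    3    3    4
  f   5    4    4    4    4    4
  f   6    5    5    5    5    5
Edit distance = dp[6][5] = 5

5


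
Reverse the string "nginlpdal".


Input: nginlpdal
Reading characters right to left:
  Position 8: 'l'
  Position 7: 'a'
  Position 6: 'd'
  Position 5: 'p'
  Position 4: 'l'
  Position 3: 'n'
  Position 2: 'i'
  Position 1: 'g'
  Position 0: 'n'
Reversed: ladplnign

ladplnign


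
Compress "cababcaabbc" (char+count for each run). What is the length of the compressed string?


Input: cababcaabbc
Runs:
  'c' x 1 => "c1"
  'a' x 1 => "a1"
  'b' x 1 => "b1"
  'a' x 1 => "a1"
  'b' x 1 => "b1"
  'c' x 1 => "c1"
  'a' x 2 => "a2"
  'b' x 2 => "b2"
  'c' x 1 => "c1"
Compressed: "c1a1b1a1b1c1a2b2c1"
Compressed length: 18

18


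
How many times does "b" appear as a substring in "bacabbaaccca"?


Searching for "b" in "bacabbaaccca"
Scanning each position:
  Position 0: "b" => MATCH
  Position 1: "a" => no
  Position 2: "c" => no
  Position 3: "a" => no
  Position 4: "b" => MATCH
  Position 5: "b" => MATCH
  Position 6: "a" => no
  Position 7: "a" => no
  Position 8: "c" => no
  Position 9: "c" => no
  Position 10: "c" => no
  Position 11: "a" => no
Total occurrences: 3

3


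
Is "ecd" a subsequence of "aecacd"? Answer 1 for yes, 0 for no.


Check if "ecd" is a subsequence of "aecacd"
Greedy scan:
  Position 0 ('a'): no match needed
  Position 1 ('e'): matches sub[0] = 'e'
  Position 2 ('c'): matches sub[1] = 'c'
  Position 3 ('a'): no match needed
  Position 4 ('c'): no match needed
  Position 5 ('d'): matches sub[2] = 'd'
All 3 characters matched => is a subsequence

1


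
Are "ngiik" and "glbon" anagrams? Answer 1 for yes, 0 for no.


Strings: "ngiik", "glbon"
Sorted first:  giikn
Sorted second: bglno
Differ at position 0: 'g' vs 'b' => not anagrams

0


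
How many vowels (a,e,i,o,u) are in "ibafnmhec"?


Input: ibafnmhec
Checking each character:
  'i' at position 0: vowel (running total: 1)
  'b' at position 1: consonant
  'a' at position 2: vowel (running total: 2)
  'f' at position 3: consonant
  'n' at position 4: consonant
  'm' at position 5: consonant
  'h' at position 6: consonant
  'e' at position 7: vowel (running total: 3)
  'c' at position 8: consonant
Total vowels: 3

3


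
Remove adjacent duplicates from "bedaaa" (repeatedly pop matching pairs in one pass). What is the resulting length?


Input: bedaaa
Stack-based adjacent duplicate removal:
  Read 'b': push. Stack: b
  Read 'e': push. Stack: be
  Read 'd': push. Stack: bed
  Read 'a': push. Stack: beda
  Read 'a': matches stack top 'a' => pop. Stack: bed
  Read 'a': push. Stack: beda
Final stack: "beda" (length 4)

4


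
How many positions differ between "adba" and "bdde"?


Comparing "adba" and "bdde" position by position:
  Position 0: 'a' vs 'b' => DIFFER
  Position 1: 'd' vs 'd' => same
  Position 2: 'b' vs 'd' => DIFFER
  Position 3: 'a' vs 'e' => DIFFER
Positions that differ: 3

3


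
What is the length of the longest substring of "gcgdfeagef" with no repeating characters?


Input: "gcgdfeagef"
Sliding window (track last position of each char):
  Position 0 ('g'): window [0,0] length 1 -- new best
  Position 1 ('c'): window [0,1] length 2 -- new best
  Position 2 ('g'): repeat (last at 0), move window start to 1
  Position 2 ('g'): window [1,2] length 2
  Position 3 ('d'): window [1,3] length 3 -- new best
  Position 4 ('f'): window [1,4] length 4 -- new best
  Position 5 ('e'): window [1,5] length 5 -- new best
  Position 6 ('a'): window [1,6] length 6 -- new best
  Position 7 ('g'): repeat (last at 2), move window start to 3
  Position 7 ('g'): window [3,7] length 5
  Position 8 ('e'): repeat (last at 5), move window start to 6
  Position 8 ('e'): window [6,8] length 3
  Position 9 ('f'): window [6,9] length 4
Longest substring with no repeats: "cgdfea" with length 6

6


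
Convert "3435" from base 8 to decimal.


Input: "3435" in base 8
Positional expansion:
  Digit '3' (value 3) x 8^3 = 1536
  Digit '4' (value 4) x 8^2 = 256
  Digit '3' (value 3) x 8^1 = 24
  Digit '5' (value 5) x 8^0 = 5
Sum = 1821

1821


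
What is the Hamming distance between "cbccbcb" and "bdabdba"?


Comparing "cbccbcb" and "bdabdba" position by position:
  Position 0: 'c' vs 'b' => differ
  Position 1: 'b' vs 'd' => differ
  Position 2: 'c' vs 'a' => differ
  Position 3: 'c' vs 'b' => differ
  Position 4: 'b' vs 'd' => differ
  Position 5: 'c' vs 'b' => differ
  Position 6: 'b' vs 'a' => differ
Total differences (Hamming distance): 7

7


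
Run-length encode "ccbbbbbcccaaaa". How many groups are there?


Input: ccbbbbbcccaaaa
Scanning for consecutive runs:
  Group 1: 'c' x 2 (positions 0-1)
  Group 2: 'b' x 5 (positions 2-6)
  Group 3: 'c' x 3 (positions 7-9)
  Group 4: 'a' x 4 (positions 10-13)
Total groups: 4

4


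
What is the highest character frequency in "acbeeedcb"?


Input: acbeeedcb
Character counts:
  'a': 1
  'b': 2
  'c': 2
  'd': 1
  'e': 3
Maximum frequency: 3

3


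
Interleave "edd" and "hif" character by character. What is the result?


Interleaving "edd" and "hif":
  Position 0: 'e' from first, 'h' from second => "eh"
  Position 1: 'd' from first, 'i' from second => "di"
  Position 2: 'd' from first, 'f' from second => "df"
Result: ehdidf

ehdidf


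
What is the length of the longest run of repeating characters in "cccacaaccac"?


Input: "cccacaaccac"
Scanning for longest run:
  Position 1 ('c'): continues run of 'c', length=2
  Position 2 ('c'): continues run of 'c', length=3
  Position 3 ('a'): new char, reset run to 1
  Position 4 ('c'): new char, reset run to 1
  Position 5 ('a'): new char, reset run to 1
  Position 6 ('a'): continues run of 'a', length=2
  Position 7 ('c'): new char, reset run to 1
  Position 8 ('c'): continues run of 'c', length=2
  Position 9 ('a'): new char, reset run to 1
  Position 10 ('c'): new char, reset run to 1
Longest run: 'c' with length 3

3


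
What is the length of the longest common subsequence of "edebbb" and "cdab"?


LCS of "edebbb" and "cdab"
DP table:
           c    d    a    b
      0    0    0    0    0
  e   0    0    0    0    0
  d   0    0    1    1    1
  e   0    0    1    1    1
  b   0    0    1    1    2
  b   0    0    1    1    2
  b   0    0    1    1    2
LCS length = dp[6][4] = 2

2


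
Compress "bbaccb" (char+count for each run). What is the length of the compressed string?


Input: bbaccb
Runs:
  'b' x 2 => "b2"
  'a' x 1 => "a1"
  'c' x 2 => "c2"
  'b' x 1 => "b1"
Compressed: "b2a1c2b1"
Compressed length: 8

8


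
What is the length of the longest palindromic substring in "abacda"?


Input: "abacda"
Checking substrings for palindromes:
  [0:3] "aba" (len 3) => palindrome
Longest palindromic substring: "aba" with length 3

3


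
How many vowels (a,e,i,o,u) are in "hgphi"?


Input: hgphi
Checking each character:
  'h' at position 0: consonant
  'g' at position 1: consonant
  'p' at position 2: consonant
  'h' at position 3: consonant
  'i' at position 4: vowel (running total: 1)
Total vowels: 1

1


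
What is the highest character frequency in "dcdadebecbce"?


Input: dcdadebecbce
Character counts:
  'a': 1
  'b': 2
  'c': 3
  'd': 3
  'e': 3
Maximum frequency: 3

3


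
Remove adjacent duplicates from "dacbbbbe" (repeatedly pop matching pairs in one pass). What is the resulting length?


Input: dacbbbbe
Stack-based adjacent duplicate removal:
  Read 'd': push. Stack: d
  Read 'a': push. Stack: da
  Read 'c': push. Stack: dac
  Read 'b': push. Stack: dacb
  Read 'b': matches stack top 'b' => pop. Stack: dac
  Read 'b': push. Stack: dacb
  Read 'b': matches stack top 'b' => pop. Stack: dac
  Read 'e': push. Stack: dace
Final stack: "dace" (length 4)

4


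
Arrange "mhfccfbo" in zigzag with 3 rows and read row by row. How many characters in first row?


Zigzag "mhfccfbo" into 3 rows:
Placing characters:
  'm' => row 0
  'h' => row 1
  'f' => row 2
  'c' => row 1
  'c' => row 0
  'f' => row 1
  'b' => row 2
  'o' => row 1
Rows:
  Row 0: "mc"
  Row 1: "hcfo"
  Row 2: "fb"
First row length: 2

2


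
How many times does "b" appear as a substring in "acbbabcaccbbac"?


Searching for "b" in "acbbabcaccbbac"
Scanning each position:
  Position 0: "a" => no
  Position 1: "c" => no
  Position 2: "b" => MATCH
  Position 3: "b" => MATCH
  Position 4: "a" => no
  Position 5: "b" => MATCH
  Position 6: "c" => no
  Position 7: "a" => no
  Position 8: "c" => no
  Position 9: "c" => no
  Position 10: "b" => MATCH
  Position 11: "b" => MATCH
  Position 12: "a" => no
  Position 13: "c" => no
Total occurrences: 5

5


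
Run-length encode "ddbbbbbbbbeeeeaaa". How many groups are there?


Input: ddbbbbbbbbeeeeaaa
Scanning for consecutive runs:
  Group 1: 'd' x 2 (positions 0-1)
  Group 2: 'b' x 8 (positions 2-9)
  Group 3: 'e' x 4 (positions 10-13)
  Group 4: 'a' x 3 (positions 14-16)
Total groups: 4

4


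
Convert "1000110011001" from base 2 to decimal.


Input: "1000110011001" in base 2
Positional expansion:
  Digit '1' (value 1) x 2^12 = 4096
  Digit '0' (value 0) x 2^11 = 0
  Digit '0' (value 0) x 2^10 = 0
  Digit '0' (value 0) x 2^9 = 0
  Digit '1' (value 1) x 2^8 = 256
  Digit '1' (value 1) x 2^7 = 128
  Digit '0' (value 0) x 2^6 = 0
  Digit '0' (value 0) x 2^5 = 0
  Digit '1' (value 1) x 2^4 = 16
  Digit '1' (value 1) x 2^3 = 8
  Digit '0' (value 0) x 2^2 = 0
  Digit '0' (value 0) x 2^1 = 0
  Digit '1' (value 1) x 2^0 = 1
Sum = 4505

4505


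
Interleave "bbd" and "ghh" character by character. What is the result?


Interleaving "bbd" and "ghh":
  Position 0: 'b' from first, 'g' from second => "bg"
  Position 1: 'b' from first, 'h' from second => "bh"
  Position 2: 'd' from first, 'h' from second => "dh"
Result: bgbhdh

bgbhdh


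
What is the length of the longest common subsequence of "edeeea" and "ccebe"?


LCS of "edeeea" and "ccebe"
DP table:
           c    c    e    b    e
      0    0    0    0    0    0
  e   0    0    0    1    1    1
  d   0    0    0    1    1    1
  e   0    0    0    1    1    2
  e   0    0    0    1    1    2
  e   0    0    0    1    1    2
  a   0    0    0    1    1    2
LCS length = dp[6][5] = 2

2


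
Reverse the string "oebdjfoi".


Input: oebdjfoi
Reading characters right to left:
  Position 7: 'i'
  Position 6: 'o'
  Position 5: 'f'
  Position 4: 'j'
  Position 3: 'd'
  Position 2: 'b'
  Position 1: 'e'
  Position 0: 'o'
Reversed: iofjdbeo

iofjdbeo


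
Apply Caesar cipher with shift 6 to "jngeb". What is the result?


Caesar cipher: shift "jngeb" by 6
  'j' (pos 9) + 6 = pos 15 = 'p'
  'n' (pos 13) + 6 = pos 19 = 't'
  'g' (pos 6) + 6 = pos 12 = 'm'
  'e' (pos 4) + 6 = pos 10 = 'k'
  'b' (pos 1) + 6 = pos 7 = 'h'
Result: ptmkh

ptmkh


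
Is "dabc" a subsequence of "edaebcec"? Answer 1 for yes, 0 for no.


Check if "dabc" is a subsequence of "edaebcec"
Greedy scan:
  Position 0 ('e'): no match needed
  Position 1 ('d'): matches sub[0] = 'd'
  Position 2 ('a'): matches sub[1] = 'a'
  Position 3 ('e'): no match needed
  Position 4 ('b'): matches sub[2] = 'b'
  Position 5 ('c'): matches sub[3] = 'c'
  Position 6 ('e'): no match needed
  Position 7 ('c'): no match needed
All 4 characters matched => is a subsequence

1


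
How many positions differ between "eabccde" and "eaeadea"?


Comparing "eabccde" and "eaeadea" position by position:
  Position 0: 'e' vs 'e' => same
  Position 1: 'a' vs 'a' => same
  Position 2: 'b' vs 'e' => DIFFER
  Position 3: 'c' vs 'a' => DIFFER
  Position 4: 'c' vs 'd' => DIFFER
  Position 5: 'd' vs 'e' => DIFFER
  Position 6: 'e' vs 'a' => DIFFER
Positions that differ: 5

5


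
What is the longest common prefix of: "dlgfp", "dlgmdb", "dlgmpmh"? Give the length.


Words: dlgfp, dlgmdb, dlgmpmh
  Position 0: all 'd' => match
  Position 1: all 'l' => match
  Position 2: all 'g' => match
  Position 3: ('f', 'm', 'm') => mismatch, stop
LCP = "dlg" (length 3)

3


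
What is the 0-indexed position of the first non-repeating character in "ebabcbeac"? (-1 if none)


Input: ebabcbeac
Character frequencies:
  'a': 2
  'b': 3
  'c': 2
  'e': 2
Scanning left to right for freq == 1:
  Position 0 ('e'): freq=2, skip
  Position 1 ('b'): freq=3, skip
  Position 2 ('a'): freq=2, skip
  Position 3 ('b'): freq=3, skip
  Position 4 ('c'): freq=2, skip
  Position 5 ('b'): freq=3, skip
  Position 6 ('e'): freq=2, skip
  Position 7 ('a'): freq=2, skip
  Position 8 ('c'): freq=2, skip
  No unique character found => answer = -1

-1


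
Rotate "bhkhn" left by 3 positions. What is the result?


Input: "bhkhn", rotate left by 3
First 3 characters: "bhk"
Remaining characters: "hn"
Concatenate remaining + first: "hn" + "bhk" = "hnbhk"

hnbhk


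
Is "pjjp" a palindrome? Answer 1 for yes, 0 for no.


Input: pjjp
Reversed: pjjp
  Compare pos 0 ('p') with pos 3 ('p'): match
  Compare pos 1 ('j') with pos 2 ('j'): match
Result: palindrome

1


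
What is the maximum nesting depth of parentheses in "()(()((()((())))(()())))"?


Input: "()(()((()((())))(()())))"
Tracking depth:
  Position 0 '(': depth becomes 1
  Position 1 ')': depth becomes 0
  Position 2 '(': depth becomes 1
  Position 3 '(': depth becomes 2
  Position 4 ')': depth becomes 1
  Position 5 '(': depth becomes 2
  Position 6 '(': depth becomes 3
  Position 7 '(': depth becomes 4
  Position 8 ')': depth becomes 3
  Position 9 '(': depth becomes 4
  Position 10 '(': depth becomes 5
  Position 11 '(': depth becomes 6
  Position 12 ')': depth becomes 5
  Position 13 ')': depth becomes 4
  Position 14 ')': depth becomes 3
  Position 15 ')': depth becomes 2
  Position 16 '(': depth becomes 3
  Position 17 '(': depth becomes 4
  Position 18 ')': depth becomes 3
  Position 19 '(': depth becomes 4
  Position 20 ')': depth becomes 3
  Position 21 ')': depth becomes 2
  Position 22 ')': depth becomes 1
  Position 23 ')': depth becomes 0
Maximum depth reached: 6

6
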